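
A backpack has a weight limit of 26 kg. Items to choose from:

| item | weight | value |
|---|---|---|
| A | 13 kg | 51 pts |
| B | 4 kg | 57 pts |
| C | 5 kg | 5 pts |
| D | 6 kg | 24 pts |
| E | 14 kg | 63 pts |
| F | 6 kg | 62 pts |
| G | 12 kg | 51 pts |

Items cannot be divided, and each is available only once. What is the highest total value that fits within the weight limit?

182 pts

Check high-value combinations within 26 kg:
- B+E+F: weight 4+14+6=24, value 57+63+62=182
- B+F+G: weight 4+6+12=22, value 57+62+51=170
- A+B+F: weight 13+4+6=23, value 51+57+62=170
- D+E+F: weight 6+14+6=26, value 24+63+62=149
- B+C+D+F: weight 4+5+6+6=21, value 57+5+24+62=148
Best: 182 pts.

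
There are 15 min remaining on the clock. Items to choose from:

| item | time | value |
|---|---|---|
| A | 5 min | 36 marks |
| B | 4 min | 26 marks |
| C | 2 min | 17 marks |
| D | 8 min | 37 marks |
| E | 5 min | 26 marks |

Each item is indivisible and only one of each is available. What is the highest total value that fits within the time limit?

90 marks

This is a 0/1 knapsack; check combinations near the capacity.
- A+C+D: time 5+2+8=15, value 36+17+37=90
- A+B+E: time 5+4+5=14, value 36+26+26=88
- B+C+D: time 4+2+8=14, value 26+17+37=80
- C+D+E: time 2+8+5=15, value 17+37+26=80
- A+B+C: time 5+4+2=11, value 36+26+17=79
Best: 90 marks.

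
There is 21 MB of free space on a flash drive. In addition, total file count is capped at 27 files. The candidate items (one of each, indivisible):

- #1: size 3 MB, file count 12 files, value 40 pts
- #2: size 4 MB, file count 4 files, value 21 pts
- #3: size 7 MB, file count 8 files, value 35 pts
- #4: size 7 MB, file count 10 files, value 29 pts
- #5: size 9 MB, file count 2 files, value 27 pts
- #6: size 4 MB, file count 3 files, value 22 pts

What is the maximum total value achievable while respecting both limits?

118 pts

Feasible sets respecting both limits:
- #1+#2+#3+#6: size 18, file count 27, value 118
- #1+#2+#5+#6: size 20, file count 21, value 110
- #1+#3+#5: size 19, file count 22, value 102
- #1+#3+#6: size 14, file count 23, value 97
Best: 118 pts.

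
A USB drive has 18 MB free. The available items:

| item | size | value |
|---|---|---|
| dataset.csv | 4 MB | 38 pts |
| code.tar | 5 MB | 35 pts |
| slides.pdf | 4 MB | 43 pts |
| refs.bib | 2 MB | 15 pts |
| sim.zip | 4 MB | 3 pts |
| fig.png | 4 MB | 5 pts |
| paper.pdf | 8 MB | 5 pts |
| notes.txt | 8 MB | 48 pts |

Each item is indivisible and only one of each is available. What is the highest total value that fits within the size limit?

144 pts

Check high-value combinations within 18 MB:
- dataset.csv+slides.pdf+refs.bib+notes.txt: size 4+4+2+8=18, value 38+43+15+48=144
- dataset.csv+code.tar+slides.pdf+refs.bib: size 4+5+4+2=15, value 38+35+43+15=131
- dataset.csv+slides.pdf+notes.txt: size 4+4+8=16, value 38+43+48=129
- code.tar+slides.pdf+notes.txt: size 5+4+8=17, value 35+43+48=126
- dataset.csv+code.tar+slides.pdf+fig.png: size 4+5+4+4=17, value 38+35+43+5=121
Best: 144 pts.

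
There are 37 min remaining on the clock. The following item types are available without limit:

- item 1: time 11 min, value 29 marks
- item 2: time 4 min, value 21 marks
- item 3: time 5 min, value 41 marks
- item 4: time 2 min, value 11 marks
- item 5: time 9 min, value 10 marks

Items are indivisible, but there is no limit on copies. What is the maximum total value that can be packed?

Best value-per-unit is item 3 at 41/5; filling with it alone gives 7×41 = 287.
Optimal mix: 7×item 3 + 1×item 4 → time 37, value 298.

298 marks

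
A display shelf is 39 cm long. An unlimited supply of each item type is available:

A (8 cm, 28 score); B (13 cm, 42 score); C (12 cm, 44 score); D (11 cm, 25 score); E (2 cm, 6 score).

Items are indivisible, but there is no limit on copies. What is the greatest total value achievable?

Best value-per-unit is C at 44/12; filling with it alone gives 3×44 = 132.
Optimal mix: 3×C + 1×E → length 38, value 138.

138 score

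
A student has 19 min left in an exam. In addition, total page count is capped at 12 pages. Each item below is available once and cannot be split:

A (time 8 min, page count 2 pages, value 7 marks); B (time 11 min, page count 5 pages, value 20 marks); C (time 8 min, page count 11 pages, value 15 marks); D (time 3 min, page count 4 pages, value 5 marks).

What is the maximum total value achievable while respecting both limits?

27 marks

Feasible sets respecting both limits:
- A+B: time 19, page count 7, value 27
- B+D: time 14, page count 9, value 25
- B: time 11, page count 5, value 20
- C: time 8, page count 11, value 15
Best: 27 marks.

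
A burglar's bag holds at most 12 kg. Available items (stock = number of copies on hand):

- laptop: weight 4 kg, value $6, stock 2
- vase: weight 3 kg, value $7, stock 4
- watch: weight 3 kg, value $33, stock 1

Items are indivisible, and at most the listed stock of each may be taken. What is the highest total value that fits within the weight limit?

$54

Best selections within weight 12 and stock limits:
- 3×vase + 1×watch: weight 12, value 54
- 2×vase + 1×watch: weight 9, value 47
Best: $54.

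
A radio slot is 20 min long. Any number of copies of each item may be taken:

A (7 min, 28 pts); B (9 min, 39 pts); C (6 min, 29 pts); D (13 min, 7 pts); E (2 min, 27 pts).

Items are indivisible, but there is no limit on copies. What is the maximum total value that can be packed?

Best value-per-unit is E at 27/2, and filling with it alone uses duration 10×2=20. No mix of the others beats 10×27 = 270.

270 pts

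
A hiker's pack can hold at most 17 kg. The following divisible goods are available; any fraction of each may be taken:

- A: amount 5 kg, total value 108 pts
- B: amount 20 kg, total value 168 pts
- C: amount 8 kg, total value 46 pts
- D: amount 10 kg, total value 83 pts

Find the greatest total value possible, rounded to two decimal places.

208.80

Take in order of value per unit:
- A (108/5 per unit): all 5 → value 108, running total 108.00
- B (168/20 per unit): 12 of 20 → value 12×168/20 = 100.8000, running total 208.80
Total 208.80.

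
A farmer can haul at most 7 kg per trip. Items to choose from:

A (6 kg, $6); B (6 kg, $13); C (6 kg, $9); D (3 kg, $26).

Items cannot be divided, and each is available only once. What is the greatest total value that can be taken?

Check high-value combinations within 7 kg:
- D: weight 3, value 26
- B: weight 6, value 13
- C: weight 6, value 9
- A: weight 6, value 6
Best: $26.

$26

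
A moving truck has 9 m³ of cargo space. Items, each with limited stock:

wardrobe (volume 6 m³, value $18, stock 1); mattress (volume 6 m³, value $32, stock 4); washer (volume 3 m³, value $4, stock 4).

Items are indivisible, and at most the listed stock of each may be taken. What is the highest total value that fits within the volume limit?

Best selections within volume 9 and stock limits:
- 1×mattress + 1×washer: volume 9, value 36
- 1×mattress: volume 6, value 32
Best: $36.

$36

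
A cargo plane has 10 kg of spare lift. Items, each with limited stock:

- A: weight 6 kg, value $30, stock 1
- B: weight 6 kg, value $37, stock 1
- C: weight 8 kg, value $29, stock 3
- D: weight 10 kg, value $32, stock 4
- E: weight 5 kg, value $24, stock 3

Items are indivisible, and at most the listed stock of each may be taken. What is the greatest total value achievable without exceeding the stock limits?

$48

Best selections within weight 10 and stock limits:
- 2×E: weight 10, value 48
- 1×B: weight 6, value 37
- 1×D: weight 10, value 32
- 1×A: weight 6, value 30
Best: $48.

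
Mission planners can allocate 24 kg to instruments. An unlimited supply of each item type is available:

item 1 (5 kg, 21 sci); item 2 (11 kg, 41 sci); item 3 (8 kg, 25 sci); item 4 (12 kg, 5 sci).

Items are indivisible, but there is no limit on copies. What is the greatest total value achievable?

Best value-per-unit is item 1 at 21/5; filling with it alone gives 4×21 = 84.
Optimal mix: 3×item 1 + 1×item 3 → mass 23, value 88.

88 sci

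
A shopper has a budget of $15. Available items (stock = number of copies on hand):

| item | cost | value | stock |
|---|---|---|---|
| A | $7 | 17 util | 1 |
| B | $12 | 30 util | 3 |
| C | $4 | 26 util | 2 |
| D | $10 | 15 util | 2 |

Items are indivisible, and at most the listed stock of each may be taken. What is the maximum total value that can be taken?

Best selections within cost 15 and stock limits:
- 1×A + 2×C: cost 15, value 69
- 2×C: cost 8, value 52
- 1×A + 1×C: cost 11, value 43
- 1×C + 1×D: cost 14, value 41
Best: 69 util.

69 util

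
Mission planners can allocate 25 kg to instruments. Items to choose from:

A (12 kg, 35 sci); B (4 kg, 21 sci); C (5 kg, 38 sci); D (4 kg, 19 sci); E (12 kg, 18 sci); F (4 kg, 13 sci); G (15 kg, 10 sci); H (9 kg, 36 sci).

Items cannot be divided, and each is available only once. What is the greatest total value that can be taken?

Check high-value combinations within 25 kg:
- B+C+D+H: mass 4+5+4+9=22, value 21+38+19+36=114
- A+B+C+D: mass 12+4+5+4=25, value 35+21+38+19=113
- B+C+F+H: mass 4+5+4+9=22, value 21+38+13+36=108
- A+B+C+F: mass 12+4+5+4=25, value 35+21+38+13=107
Best: 114 sci.

114 sci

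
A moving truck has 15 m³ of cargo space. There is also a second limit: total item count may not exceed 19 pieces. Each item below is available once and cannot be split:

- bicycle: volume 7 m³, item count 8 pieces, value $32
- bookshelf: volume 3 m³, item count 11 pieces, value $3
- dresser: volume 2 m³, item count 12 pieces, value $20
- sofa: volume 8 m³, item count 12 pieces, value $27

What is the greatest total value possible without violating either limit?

Feasible sets respecting both limits:
- bicycle+bookshelf: volume 10, item count 19, value 35
- bicycle: volume 7, item count 8, value 32
- sofa: volume 8, item count 12, value 27
- dresser: volume 2, item count 12, value 20
Best: $35.

$35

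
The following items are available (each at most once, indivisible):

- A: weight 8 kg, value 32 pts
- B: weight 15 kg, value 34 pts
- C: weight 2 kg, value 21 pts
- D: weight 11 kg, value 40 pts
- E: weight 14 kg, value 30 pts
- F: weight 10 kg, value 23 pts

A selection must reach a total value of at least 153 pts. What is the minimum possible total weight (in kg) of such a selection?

50

Subsets with value ≥ 153, sorted by total weight:
- A+B+C+D+E: weight 50, value 157
- A+B+D+E+F: weight 58, value 159
- A+B+C+D+E+F: weight 60, value 180
Minimum weight: 50 kg.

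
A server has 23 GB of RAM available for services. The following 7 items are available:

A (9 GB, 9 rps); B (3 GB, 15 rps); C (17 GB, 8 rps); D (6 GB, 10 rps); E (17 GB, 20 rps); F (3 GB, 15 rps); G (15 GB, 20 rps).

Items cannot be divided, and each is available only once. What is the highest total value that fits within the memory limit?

50 rps

Check high-value combinations within 23 GB:
- B+F+G: memory 3+3+15=21, value 15+15+20=50
- B+E+F: memory 3+17+3=23, value 15+20+15=50
- A+B+D+F: memory 9+3+6+3=21, value 9+15+10+15=49
- B+D+F: memory 3+6+3=12, value 15+10+15=40
- A+B+F: memory 9+3+3=15, value 9+15+15=39
Best: 50 rps.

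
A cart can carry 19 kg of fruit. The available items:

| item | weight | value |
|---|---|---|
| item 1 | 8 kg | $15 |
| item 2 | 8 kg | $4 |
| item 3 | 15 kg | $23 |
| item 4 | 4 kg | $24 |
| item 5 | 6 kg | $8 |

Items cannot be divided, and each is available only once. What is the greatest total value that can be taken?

$47

Check high-value combinations within 19 kg:
- item 1+item 4+item 5: weight 8+4+6=18, value 15+24+8=47
- item 3+item 4: weight 15+4=19, value 23+24=47
- item 1+item 4: weight 8+4=12, value 15+24=39
- item 2+item 4+item 5: weight 8+4+6=18, value 4+24+8=36
Best: $47.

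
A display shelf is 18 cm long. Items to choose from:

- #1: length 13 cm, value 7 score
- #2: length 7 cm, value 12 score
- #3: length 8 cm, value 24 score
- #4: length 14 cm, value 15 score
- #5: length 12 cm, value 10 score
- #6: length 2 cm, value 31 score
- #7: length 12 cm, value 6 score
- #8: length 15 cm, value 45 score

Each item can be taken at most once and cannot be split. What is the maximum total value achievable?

Check high-value combinations within 18 cm:
- #6+#8: length 2+15=17, value 31+45=76
- #2+#3+#6: length 7+8+2=17, value 12+24+31=67
- #3+#6: length 8+2=10, value 24+31=55
Best: 76 score.

76 score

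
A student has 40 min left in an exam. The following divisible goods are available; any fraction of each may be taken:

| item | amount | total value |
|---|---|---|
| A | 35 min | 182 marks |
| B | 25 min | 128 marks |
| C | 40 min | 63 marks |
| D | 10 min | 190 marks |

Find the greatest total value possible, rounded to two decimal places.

346.00

Take in order of value per unit:
- D (190/10 per unit): all 10 → value 190, running total 190.00
- A (182/35 per unit): 30 of 35 → value 30×182/35 = 156.0000, running total 346.00
Total 346.00.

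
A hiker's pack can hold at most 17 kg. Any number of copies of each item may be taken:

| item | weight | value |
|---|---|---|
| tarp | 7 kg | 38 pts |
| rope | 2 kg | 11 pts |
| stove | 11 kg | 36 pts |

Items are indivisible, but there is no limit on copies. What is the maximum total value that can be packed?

Best value-per-unit is rope at 11/2; filling with it alone gives 8×11 = 88.
Optimal mix: 1×tarp + 5×rope → weight 17, value 93.

93 pts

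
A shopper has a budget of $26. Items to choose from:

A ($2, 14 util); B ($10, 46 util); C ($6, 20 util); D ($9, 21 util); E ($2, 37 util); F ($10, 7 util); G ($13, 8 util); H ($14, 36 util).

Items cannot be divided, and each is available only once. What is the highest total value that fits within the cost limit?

119 util

This is a 0/1 knapsack; check combinations near the capacity.
- B+E+H: cost 10+2+14=26, value 46+37+36=119
- A+B+D+E: cost 2+10+9+2=23, value 14+46+21+37=118
- A+B+C+E: cost 2+10+6+2=20, value 14+46+20+37=117
Best: 119 util.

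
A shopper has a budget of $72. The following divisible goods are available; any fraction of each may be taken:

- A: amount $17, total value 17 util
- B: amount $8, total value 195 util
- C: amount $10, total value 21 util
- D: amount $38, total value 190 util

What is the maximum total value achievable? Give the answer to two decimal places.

422.00

Take in order of value per unit:
- B (195/8 per unit): all 8 → value 195, running total 195.00
- D (190/38 per unit): all 38 → value 190, running total 385.00
- C (21/10 per unit): all 10 → value 21, running total 406.00
- A (17/17 per unit): 16 of 17 → value 16×17/17 = 16.0000, running total 422.00
Total 422.00.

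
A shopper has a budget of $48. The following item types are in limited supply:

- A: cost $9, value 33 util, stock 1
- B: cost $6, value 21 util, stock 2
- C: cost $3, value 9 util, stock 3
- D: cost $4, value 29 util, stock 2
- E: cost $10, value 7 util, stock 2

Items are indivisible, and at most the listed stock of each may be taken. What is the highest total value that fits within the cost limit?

Best selections within cost 48 and stock limits:
- 1×A + 2×B + 3×C + 2×D + 1×E: cost 48, value 167
- 1×A + 2×B + 3×C + 2×D: cost 38, value 160
- 1×A + 2×B + 2×C + 2×D + 1×E: cost 45, value 158
- 1×A + 2×B + 2×C + 2×D: cost 35, value 151
Best: 167 util.

167 util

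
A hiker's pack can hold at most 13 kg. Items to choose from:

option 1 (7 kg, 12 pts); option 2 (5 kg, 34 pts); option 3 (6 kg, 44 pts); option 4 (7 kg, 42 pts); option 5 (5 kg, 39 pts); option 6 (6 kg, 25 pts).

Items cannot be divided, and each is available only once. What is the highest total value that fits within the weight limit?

Check high-value combinations within 13 kg:
- option 3+option 4: weight 6+7=13, value 44+42=86
- option 3+option 5: weight 6+5=11, value 44+39=83
- option 4+option 5: weight 7+5=12, value 42+39=81
- option 2+option 3: weight 5+6=11, value 34+44=78
Best: 86 pts.

86 pts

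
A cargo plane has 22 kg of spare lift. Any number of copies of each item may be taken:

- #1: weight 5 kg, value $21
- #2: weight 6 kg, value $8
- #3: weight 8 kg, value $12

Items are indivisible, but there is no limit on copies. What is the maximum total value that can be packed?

$84

Best value-per-unit is #1 at 21/5, and filling with it alone uses weight 4×5=20. No mix of the others beats 4×21 = 84.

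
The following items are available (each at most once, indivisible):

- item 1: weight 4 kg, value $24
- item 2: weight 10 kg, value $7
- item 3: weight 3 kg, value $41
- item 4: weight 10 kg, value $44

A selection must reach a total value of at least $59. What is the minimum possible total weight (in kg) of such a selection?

7

Subsets with value ≥ 59, sorted by total weight:
- item 1+item 3: weight 7, value 65
- item 3+item 4: weight 13, value 85
Minimum weight: 7 kg.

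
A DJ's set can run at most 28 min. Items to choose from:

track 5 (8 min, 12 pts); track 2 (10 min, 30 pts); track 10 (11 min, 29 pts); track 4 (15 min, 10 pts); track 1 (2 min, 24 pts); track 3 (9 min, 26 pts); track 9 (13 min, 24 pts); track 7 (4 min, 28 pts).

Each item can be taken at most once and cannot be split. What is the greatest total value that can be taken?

111 pts

Check high-value combinations within 28 min:
- track 2+track 10+track 1+track 7: duration 10+11+2+4=27, value 30+29+24+28=111
- track 2+track 1+track 3+track 7: duration 10+2+9+4=25, value 30+24+26+28=108
- track 10+track 1+track 3+track 7: duration 11+2+9+4=26, value 29+24+26+28=107
- track 1+track 3+track 9+track 7: duration 2+9+13+4=28, value 24+26+24+28=102
- track 5+track 2+track 1+track 7: duration 8+10+2+4=24, value 12+30+24+28=94
Best: 111 pts.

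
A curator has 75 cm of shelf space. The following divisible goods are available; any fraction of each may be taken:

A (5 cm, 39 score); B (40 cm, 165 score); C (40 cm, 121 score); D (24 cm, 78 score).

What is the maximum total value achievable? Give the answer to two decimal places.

300.15

Take in order of value per unit:
- A (39/5 per unit): all 5 → value 39, running total 39.00
- B (165/40 per unit): all 40 → value 165, running total 204.00
- D (78/24 per unit): all 24 → value 78, running total 282.00
- C (121/40 per unit): 6 of 40 → value 6×121/40 = 18.1500, running total 300.15
Total 300.15.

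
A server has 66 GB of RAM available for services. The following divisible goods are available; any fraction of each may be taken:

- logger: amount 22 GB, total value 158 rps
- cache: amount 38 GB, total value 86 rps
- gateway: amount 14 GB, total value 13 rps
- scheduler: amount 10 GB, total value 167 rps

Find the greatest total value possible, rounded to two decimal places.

401.95

Take in order of value per unit:
- scheduler (167/10 per unit): all 10 → value 167, running total 167.00
- logger (158/22 per unit): all 22 → value 158, running total 325.00
- cache (86/38 per unit): 34 of 38 → value 34×86/38 = 76.9474, running total 401.95
Total 401.95.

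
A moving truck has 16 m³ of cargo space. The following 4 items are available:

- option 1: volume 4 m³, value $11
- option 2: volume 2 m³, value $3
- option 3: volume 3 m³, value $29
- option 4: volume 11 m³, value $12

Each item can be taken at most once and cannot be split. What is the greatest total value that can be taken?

$44

Check high-value combinations within 16 m³:
- option 2+option 3+option 4: volume 2+3+11=16, value 3+29+12=44
- option 1+option 2+option 3: volume 4+2+3=9, value 11+3+29=43
- option 3+option 4: volume 3+11=14, value 29+12=41
- option 1+option 3: volume 4+3=7, value 11+29=40
- option 2+option 3: volume 2+3=5, value 3+29=32
Best: $44.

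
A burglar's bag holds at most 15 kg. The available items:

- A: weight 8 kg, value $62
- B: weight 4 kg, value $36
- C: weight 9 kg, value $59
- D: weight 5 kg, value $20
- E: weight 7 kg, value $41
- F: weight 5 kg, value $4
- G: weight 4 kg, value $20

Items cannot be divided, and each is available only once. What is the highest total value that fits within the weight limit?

$103

Check high-value combinations within 15 kg:
- A+E: weight 8+7=15, value 62+41=103
- A+B: weight 8+4=12, value 62+36=98
- B+E+G: weight 4+7+4=15, value 36+41+20=97
- B+C: weight 4+9=13, value 36+59=95
Best: $103.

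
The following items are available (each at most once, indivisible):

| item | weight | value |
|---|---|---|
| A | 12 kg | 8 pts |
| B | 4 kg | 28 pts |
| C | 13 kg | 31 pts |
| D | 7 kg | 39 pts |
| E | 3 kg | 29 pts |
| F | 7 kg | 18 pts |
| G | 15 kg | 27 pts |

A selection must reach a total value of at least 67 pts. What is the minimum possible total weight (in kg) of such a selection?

10

Subsets with value ≥ 67, sorted by total weight:
- D+E: weight 10, value 68
- B+D: weight 11, value 67
Minimum weight: 10 kg.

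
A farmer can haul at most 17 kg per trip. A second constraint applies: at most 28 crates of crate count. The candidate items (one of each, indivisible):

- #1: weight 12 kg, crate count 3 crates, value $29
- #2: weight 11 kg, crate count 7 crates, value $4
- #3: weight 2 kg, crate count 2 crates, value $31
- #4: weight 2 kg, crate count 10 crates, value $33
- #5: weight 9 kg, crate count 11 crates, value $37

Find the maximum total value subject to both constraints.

Feasible sets respecting both limits:
- #3+#4+#5: weight 13, crate count 23, value 101
- #1+#3+#4: weight 16, crate count 15, value 93
- #4+#5: weight 11, crate count 21, value 70
- #2+#3+#4: weight 15, crate count 19, value 68
Best: $101.

$101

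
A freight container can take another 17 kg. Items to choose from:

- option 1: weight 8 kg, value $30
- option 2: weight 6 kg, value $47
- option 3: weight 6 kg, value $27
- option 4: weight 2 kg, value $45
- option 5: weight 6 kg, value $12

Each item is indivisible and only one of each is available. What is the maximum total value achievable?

Check high-value combinations within 17 kg:
- option 1+option 2+option 4: weight 8+6+2=16, value 30+47+45=122
- option 2+option 3+option 4: weight 6+6+2=14, value 47+27+45=119
- option 2+option 4+option 5: weight 6+2+6=14, value 47+45+12=104
- option 1+option 3+option 4: weight 8+6+2=16, value 30+27+45=102
Best: $122.

$122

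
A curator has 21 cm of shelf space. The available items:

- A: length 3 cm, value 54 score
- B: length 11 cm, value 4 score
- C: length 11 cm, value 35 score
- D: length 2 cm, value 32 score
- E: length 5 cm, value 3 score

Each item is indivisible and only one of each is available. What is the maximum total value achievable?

Check high-value combinations within 21 cm:
- A+C+D+E: length 3+11+2+5=21, value 54+35+32+3=124
- A+C+D: length 3+11+2=16, value 54+35+32=121
- A+B+D+E: length 3+11+2+5=21, value 54+4+32+3=93
- A+C+E: length 3+11+5=19, value 54+35+3=92
- A+B+D: length 3+11+2=16, value 54+4+32=90
Best: 124 score.

124 score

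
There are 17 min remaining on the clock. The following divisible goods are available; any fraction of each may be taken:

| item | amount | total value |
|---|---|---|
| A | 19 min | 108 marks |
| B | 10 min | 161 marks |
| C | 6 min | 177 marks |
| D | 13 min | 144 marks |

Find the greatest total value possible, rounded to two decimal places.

349.08

Take in order of value per unit:
- C (177/6 per unit): all 6 → value 177, running total 177.00
- B (161/10 per unit): all 10 → value 161, running total 338.00
- D (144/13 per unit): 1 of 13 → value 1×144/13 = 11.0769, running total 349.08
Total 349.08.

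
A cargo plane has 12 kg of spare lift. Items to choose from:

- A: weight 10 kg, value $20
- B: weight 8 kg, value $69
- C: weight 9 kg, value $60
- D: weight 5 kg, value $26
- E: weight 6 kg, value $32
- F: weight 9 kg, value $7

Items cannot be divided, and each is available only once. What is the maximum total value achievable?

$69

Check high-value combinations within 12 kg:
- B: weight 8, value 69
- C: weight 9, value 60
- D+E: weight 5+6=11, value 26+32=58
- E: weight 6, value 32
Best: $69.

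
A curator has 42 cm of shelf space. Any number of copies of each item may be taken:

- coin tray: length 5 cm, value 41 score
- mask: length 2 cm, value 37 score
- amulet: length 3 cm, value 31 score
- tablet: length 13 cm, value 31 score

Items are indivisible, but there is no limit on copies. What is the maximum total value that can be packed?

777 score

Best value-per-unit is mask at 37/2, and filling with it alone uses length 21×2=42. No mix of the others beats 21×37 = 777.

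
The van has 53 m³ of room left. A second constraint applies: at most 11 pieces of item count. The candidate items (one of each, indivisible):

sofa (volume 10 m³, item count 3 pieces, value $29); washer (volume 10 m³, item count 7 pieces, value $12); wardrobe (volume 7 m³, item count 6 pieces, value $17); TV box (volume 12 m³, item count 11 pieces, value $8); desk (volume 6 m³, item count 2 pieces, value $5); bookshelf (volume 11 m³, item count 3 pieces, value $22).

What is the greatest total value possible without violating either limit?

$56

Feasible sets respecting both limits:
- sofa+desk+bookshelf: volume 27, item count 8, value 56
- sofa+wardrobe+desk: volume 23, item count 11, value 51
- sofa+bookshelf: volume 21, item count 6, value 51
- sofa+wardrobe: volume 17, item count 9, value 46
Best: $56.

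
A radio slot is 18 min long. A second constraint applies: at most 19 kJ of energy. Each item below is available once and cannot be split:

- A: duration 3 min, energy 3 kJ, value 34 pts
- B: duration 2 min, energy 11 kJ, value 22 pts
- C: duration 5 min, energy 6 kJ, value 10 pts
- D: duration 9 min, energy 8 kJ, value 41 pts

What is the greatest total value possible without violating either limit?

Feasible sets respecting both limits:
- A+C+D: duration 17, energy 17, value 85
- A+D: duration 12, energy 11, value 75
- B+D: duration 11, energy 19, value 63
Best: 85 pts.

85 pts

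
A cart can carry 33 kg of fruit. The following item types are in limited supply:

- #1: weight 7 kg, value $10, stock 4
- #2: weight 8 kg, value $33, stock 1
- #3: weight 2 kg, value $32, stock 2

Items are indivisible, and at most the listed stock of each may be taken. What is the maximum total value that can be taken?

Best selections within weight 33 and stock limits:
- 3×#1 + 1×#2 + 2×#3: weight 33, value 127
- 2×#1 + 1×#2 + 2×#3: weight 26, value 117
Best: $127.

$127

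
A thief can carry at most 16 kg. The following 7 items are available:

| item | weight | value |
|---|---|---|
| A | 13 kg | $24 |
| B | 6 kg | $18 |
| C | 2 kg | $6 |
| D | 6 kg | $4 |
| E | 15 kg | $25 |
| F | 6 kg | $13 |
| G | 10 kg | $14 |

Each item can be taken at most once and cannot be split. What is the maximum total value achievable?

This is a 0/1 knapsack; check combinations near the capacity.
- B+C+F: weight 6+2+6=14, value 18+6+13=37
- B+G: weight 6+10=16, value 18+14=32
- B+F: weight 6+6=12, value 18+13=31
- A+C: weight 13+2=15, value 24+6=30
Best: $37.

$37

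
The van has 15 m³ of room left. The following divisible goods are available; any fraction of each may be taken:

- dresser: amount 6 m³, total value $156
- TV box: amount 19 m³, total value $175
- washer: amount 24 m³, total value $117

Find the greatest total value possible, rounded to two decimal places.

238.89

Take in order of value per unit:
- dresser (156/6 per unit): all 6 → value 156, running total 156.00
- TV box (175/19 per unit): 9 of 19 → value 9×175/19 = 82.8947, running total 238.89
Total 238.89.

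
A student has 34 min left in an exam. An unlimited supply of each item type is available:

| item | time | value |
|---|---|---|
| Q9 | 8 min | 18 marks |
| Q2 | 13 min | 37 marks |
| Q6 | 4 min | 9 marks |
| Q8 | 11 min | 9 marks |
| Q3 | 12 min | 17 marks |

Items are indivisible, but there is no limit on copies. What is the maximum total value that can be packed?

92 marks

Best value-per-unit is Q2 at 37/13; filling with it alone gives 2×37 = 74.
Optimal mix: 1×Q9 + 2×Q2 → time 34, value 92.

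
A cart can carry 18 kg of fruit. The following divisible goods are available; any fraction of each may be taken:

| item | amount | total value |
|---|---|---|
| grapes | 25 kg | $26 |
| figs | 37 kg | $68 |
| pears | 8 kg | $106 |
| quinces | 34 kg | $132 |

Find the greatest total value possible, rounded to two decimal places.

144.82

Take in order of value per unit:
- pears (106/8 per unit): all 8 → value 106, running total 106.00
- quinces (132/34 per unit): 10 of 34 → value 10×132/34 = 38.8235, running total 144.82
Total 144.82.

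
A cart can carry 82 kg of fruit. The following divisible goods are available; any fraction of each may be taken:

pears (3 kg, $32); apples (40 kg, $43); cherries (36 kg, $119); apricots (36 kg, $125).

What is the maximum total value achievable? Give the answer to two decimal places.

283.53

Take in order of value per unit:
- pears (32/3 per unit): all 3 → value 32, running total 32.00
- apricots (125/36 per unit): all 36 → value 125, running total 157.00
- cherries (119/36 per unit): all 36 → value 119, running total 276.00
- apples (43/40 per unit): 7 of 40 → value 7×43/40 = 7.5250, running total 283.53
Total 283.53.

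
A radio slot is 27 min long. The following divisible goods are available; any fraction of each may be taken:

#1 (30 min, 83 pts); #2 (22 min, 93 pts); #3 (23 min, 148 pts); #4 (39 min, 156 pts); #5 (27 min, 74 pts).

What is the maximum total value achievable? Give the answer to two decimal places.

164.91

Take in order of value per unit:
- #3 (148/23 per unit): all 23 → value 148, running total 148.00
- #2 (93/22 per unit): 4 of 22 → value 4×93/22 = 16.9091, running total 164.91
Total 164.91.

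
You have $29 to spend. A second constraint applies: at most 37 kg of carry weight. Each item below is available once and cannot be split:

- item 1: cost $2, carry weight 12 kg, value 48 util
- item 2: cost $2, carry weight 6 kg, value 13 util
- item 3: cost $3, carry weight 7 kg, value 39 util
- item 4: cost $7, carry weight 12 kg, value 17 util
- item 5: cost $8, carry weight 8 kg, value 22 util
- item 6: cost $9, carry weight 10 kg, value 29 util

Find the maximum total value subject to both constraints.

Feasible sets respecting both limits:
- item 1+item 3+item 5+item 6: cost 22, carry weight 37, value 138
- item 1+item 2+item 3+item 6: cost 16, carry weight 35, value 129
- item 1+item 2+item 3+item 5: cost 15, carry weight 33, value 122
Best: 138 util.

138 util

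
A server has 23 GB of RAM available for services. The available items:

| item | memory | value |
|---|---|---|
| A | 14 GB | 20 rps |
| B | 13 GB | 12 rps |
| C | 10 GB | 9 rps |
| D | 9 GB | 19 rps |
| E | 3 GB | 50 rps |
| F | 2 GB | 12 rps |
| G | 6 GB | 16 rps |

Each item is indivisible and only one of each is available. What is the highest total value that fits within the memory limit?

Check high-value combinations within 23 GB:
- D+E+F+G: memory 9+3+2+6=20, value 19+50+12+16=97
- C+E+F+G: memory 10+3+2+6=21, value 9+50+12+16=87
- A+E+G: memory 14+3+6=23, value 20+50+16=86
- D+E+G: memory 9+3+6=18, value 19+50+16=85
Best: 97 rps.

97 rps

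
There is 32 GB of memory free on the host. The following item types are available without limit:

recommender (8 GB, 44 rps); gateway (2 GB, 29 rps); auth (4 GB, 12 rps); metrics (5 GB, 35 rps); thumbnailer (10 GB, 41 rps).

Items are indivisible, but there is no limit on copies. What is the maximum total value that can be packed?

464 rps

Best value-per-unit is gateway at 29/2, and filling with it alone uses memory 16×2=32. No mix of the others beats 16×29 = 464.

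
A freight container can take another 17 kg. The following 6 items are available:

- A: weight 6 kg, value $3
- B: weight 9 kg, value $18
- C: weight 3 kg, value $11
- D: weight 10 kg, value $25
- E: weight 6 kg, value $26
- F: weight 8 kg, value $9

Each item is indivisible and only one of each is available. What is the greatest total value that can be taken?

$51

Check high-value combinations within 17 kg:
- D+E: weight 10+6=16, value 25+26=51
- C+E+F: weight 3+6+8=17, value 11+26+9=46
- B+E: weight 9+6=15, value 18+26=44
- A+C+E: weight 6+3+6=15, value 3+11+26=40
- C+E: weight 3+6=9, value 11+26=37
Best: $51.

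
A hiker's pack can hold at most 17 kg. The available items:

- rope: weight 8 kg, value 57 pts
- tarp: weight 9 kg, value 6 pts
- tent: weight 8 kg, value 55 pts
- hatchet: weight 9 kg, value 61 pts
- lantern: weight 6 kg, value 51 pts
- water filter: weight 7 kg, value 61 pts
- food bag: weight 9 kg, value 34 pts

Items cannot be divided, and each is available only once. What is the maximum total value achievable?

122 pts

Check high-value combinations within 17 kg:
- hatchet+water filter: weight 9+7=16, value 61+61=122
- rope+water filter: weight 8+7=15, value 57+61=118
- rope+hatchet: weight 8+9=17, value 57+61=118
- tent+water filter: weight 8+7=15, value 55+61=116
Best: 122 pts.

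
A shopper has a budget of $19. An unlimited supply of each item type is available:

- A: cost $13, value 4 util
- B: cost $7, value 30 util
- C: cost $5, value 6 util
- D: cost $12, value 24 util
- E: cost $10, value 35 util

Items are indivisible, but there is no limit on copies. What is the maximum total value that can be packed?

66 util

Best value-per-unit is B at 30/7; filling with it alone gives 2×30 = 60.
Optimal mix: 2×B + 1×C → cost 19, value 66.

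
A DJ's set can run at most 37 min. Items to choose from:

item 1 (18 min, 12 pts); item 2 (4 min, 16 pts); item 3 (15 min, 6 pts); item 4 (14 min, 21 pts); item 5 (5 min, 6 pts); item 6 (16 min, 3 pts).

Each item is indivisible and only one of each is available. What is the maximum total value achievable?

Check high-value combinations within 37 min:
- item 1+item 2+item 4: duration 18+4+14=36, value 12+16+21=49
- item 2+item 4+item 5: duration 4+14+5=23, value 16+21+6=43
- item 2+item 3+item 4: duration 4+15+14=33, value 16+6+21=43
- item 2+item 4+item 6: duration 4+14+16=34, value 16+21+3=40
- item 1+item 4+item 5: duration 18+14+5=37, value 12+21+6=39
Best: 49 pts.

49 pts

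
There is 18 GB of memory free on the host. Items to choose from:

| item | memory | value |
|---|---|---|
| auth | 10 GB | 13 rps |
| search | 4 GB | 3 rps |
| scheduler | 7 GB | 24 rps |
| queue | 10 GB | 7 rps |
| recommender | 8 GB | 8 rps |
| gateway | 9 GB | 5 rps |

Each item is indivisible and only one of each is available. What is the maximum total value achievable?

37 rps

Check high-value combinations within 18 GB:
- auth+scheduler: memory 10+7=17, value 13+24=37
- scheduler+recommender: memory 7+8=15, value 24+8=32
- scheduler+queue: memory 7+10=17, value 24+7=31
Best: 37 rps.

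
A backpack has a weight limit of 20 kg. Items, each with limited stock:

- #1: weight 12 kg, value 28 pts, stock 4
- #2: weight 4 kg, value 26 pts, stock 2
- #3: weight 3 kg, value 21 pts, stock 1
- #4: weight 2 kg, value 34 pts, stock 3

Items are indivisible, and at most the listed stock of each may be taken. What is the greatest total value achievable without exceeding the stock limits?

175 pts

Top feasible selections:
- 2×#2 + 1×#3 + 3×#4: weight 17, value 175
- 2×#2 + 3×#4: weight 14, value 154
Best: 175 pts.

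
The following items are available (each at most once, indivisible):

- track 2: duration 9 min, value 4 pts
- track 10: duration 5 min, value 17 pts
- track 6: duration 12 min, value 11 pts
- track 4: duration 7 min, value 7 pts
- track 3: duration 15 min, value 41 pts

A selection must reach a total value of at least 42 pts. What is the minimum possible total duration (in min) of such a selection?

20

Subsets with value ≥ 42, sorted by total duration:
- track 10+track 3: duration 20, value 58
- track 4+track 3: duration 22, value 48
- track 2+track 3: duration 24, value 45
- track 10+track 4+track 3: duration 27, value 65
Minimum duration: 20 min.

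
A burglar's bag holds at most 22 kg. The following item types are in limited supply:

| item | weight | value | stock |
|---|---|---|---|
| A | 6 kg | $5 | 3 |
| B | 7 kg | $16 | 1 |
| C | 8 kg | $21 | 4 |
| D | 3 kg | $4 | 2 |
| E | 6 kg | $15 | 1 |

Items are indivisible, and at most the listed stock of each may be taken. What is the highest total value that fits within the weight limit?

$57

Best selections within weight 22 and stock limits:
- 2×C + 1×E: weight 22, value 57
- 1×B + 1×C + 1×E: weight 21, value 52
- 2×C + 2×D: weight 22, value 50
- 1×A + 2×C: weight 22, value 47
Best: $57.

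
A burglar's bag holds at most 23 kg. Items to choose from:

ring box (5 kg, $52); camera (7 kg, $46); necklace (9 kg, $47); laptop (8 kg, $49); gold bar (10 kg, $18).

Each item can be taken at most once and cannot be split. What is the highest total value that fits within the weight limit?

This is a 0/1 knapsack; check combinations near the capacity.
- ring box+necklace+laptop: weight 5+9+8=22, value 52+47+49=148
- ring box+camera+laptop: weight 5+7+8=20, value 52+46+49=147
- ring box+camera+necklace: weight 5+7+9=21, value 52+46+47=145
- ring box+laptop+gold bar: weight 5+8+10=23, value 52+49+18=119
Best: $148.

$148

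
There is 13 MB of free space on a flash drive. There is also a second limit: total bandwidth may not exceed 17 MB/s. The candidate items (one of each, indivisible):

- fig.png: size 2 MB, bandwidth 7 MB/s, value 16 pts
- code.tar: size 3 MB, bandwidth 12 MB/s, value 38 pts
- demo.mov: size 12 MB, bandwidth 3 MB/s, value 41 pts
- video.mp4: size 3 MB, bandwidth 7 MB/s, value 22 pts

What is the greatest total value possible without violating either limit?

Feasible sets respecting both limits:
- demo.mov: size 12, bandwidth 3, value 41
- code.tar: size 3, bandwidth 12, value 38
- fig.png+video.mp4: size 5, bandwidth 14, value 38
- video.mp4: size 3, bandwidth 7, value 22
Best: 41 pts.

41 pts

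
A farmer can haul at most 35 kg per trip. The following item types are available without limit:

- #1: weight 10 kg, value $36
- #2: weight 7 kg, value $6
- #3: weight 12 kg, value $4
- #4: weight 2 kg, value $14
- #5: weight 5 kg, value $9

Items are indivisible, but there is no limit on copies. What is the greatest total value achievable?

$238

Best value-per-unit is #4 at 14/2, and filling with it alone uses weight 17×2=34. No mix of the others beats 17×14 = 238.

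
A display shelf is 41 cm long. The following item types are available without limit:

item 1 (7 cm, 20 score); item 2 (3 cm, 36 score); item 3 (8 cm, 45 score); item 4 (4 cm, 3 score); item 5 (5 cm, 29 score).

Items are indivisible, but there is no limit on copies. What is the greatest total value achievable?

468 score

Best value-per-unit is item 2 at 36/3, and filling with it alone uses length 13×3=39. No mix of the others beats 13×36 = 468.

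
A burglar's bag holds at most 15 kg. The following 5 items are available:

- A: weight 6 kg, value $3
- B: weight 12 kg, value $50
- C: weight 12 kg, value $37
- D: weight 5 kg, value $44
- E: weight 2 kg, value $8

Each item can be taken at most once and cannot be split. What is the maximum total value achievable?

Check high-value combinations within 15 kg:
- B+E: weight 12+2=14, value 50+8=58
- A+D+E: weight 6+5+2=13, value 3+44+8=55
- D+E: weight 5+2=7, value 44+8=52
- B: weight 12, value 50
Best: $58.

$58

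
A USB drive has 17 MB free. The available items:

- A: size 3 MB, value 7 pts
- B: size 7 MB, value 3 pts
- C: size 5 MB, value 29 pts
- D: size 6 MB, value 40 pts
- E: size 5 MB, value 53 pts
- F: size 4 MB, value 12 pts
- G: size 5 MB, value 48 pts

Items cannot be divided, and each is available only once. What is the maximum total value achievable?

Check high-value combinations within 17 MB:
- D+E+G: size 6+5+5=16, value 40+53+48=141
- C+E+G: size 5+5+5=15, value 29+53+48=130
- C+D+E: size 5+6+5=16, value 29+40+53=122
- A+E+F+G: size 3+5+4+5=17, value 7+53+12+48=120
- C+D+G: size 5+6+5=16, value 29+40+48=117
Best: 141 pts.

141 pts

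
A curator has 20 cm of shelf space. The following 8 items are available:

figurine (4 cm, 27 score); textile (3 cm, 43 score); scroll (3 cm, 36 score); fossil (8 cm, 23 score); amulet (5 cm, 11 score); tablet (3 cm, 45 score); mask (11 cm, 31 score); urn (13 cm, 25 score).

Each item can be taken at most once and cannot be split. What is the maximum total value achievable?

162 score

Check high-value combinations within 20 cm:
- figurine+textile+scroll+amulet+tablet: length 4+3+3+5+3=18, value 27+43+36+11+45=162
- textile+scroll+tablet+mask: length 3+3+3+11=20, value 43+36+45+31=155
- figurine+textile+scroll+tablet: length 4+3+3+3=13, value 27+43+36+45=151
Best: 162 score.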